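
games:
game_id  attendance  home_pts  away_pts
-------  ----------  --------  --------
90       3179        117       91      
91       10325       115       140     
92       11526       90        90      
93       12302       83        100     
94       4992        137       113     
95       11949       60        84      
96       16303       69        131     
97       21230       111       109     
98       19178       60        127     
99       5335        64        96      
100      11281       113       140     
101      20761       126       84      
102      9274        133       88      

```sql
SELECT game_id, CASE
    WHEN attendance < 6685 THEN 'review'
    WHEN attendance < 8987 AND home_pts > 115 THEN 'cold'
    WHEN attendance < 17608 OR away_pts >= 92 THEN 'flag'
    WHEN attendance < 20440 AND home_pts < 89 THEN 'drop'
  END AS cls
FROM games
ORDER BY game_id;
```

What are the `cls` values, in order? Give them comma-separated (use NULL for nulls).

game_id=90: attendance < 6685 → review
game_id=91: attendance < 17608 OR away_pts >= 92 → flag
game_id=92: attendance < 17608 OR away_pts >= 92 → flag
game_id=93: attendance < 17608 OR away_pts >= 92 → flag
game_id=94: attendance < 6685 → review
game_id=95: attendance < 17608 OR away_pts >= 92 → flag
game_id=96: attendance < 17608 OR away_pts >= 92 → flag
game_id=97: attendance < 17608 OR away_pts >= 92 → flag
game_id=98: attendance < 17608 OR away_pts >= 92 → flag
game_id=99: attendance < 6685 → review
game_id=100: attendance < 17608 OR away_pts >= 92 → flag
game_id=101: (no match → NULL) → NULL
game_id=102: attendance < 17608 OR away_pts >= 92 → flag

review, flag, flag, flag, review, flag, flag, flag, flag, review, flag, NULL, flag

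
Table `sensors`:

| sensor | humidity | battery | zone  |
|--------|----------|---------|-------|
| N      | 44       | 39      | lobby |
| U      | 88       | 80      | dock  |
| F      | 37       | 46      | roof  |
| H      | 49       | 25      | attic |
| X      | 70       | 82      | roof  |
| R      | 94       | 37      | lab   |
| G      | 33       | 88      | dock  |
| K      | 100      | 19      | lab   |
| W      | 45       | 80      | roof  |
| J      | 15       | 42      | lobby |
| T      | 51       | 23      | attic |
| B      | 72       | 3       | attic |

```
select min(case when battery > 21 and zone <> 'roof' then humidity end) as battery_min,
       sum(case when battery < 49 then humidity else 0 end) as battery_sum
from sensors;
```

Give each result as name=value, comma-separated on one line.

battery_min=15, battery_sum=462

[battery_min: battery > 21 and zone <> 'roof']
sensor=N: ✓ → 44
sensor=U: ✓ → 88
sensor=F: ✗
sensor=H: ✓ → 49
sensor=X: ✗
sensor=R: ✓ → 94
sensor=G: ✓ → 33
sensor=K: ✗
sensor=W: ✗
sensor=J: ✓ → 15
sensor=T: ✓ → 51
sensor=B: ✗
battery_min = MIN(44, 88, 49, 94, 33, 15, 51) = 15
—
[battery_sum: battery < 49]
sensor=N: ✓ → 44
sensor=U: ✗
sensor=F: ✓ → 37
sensor=H: ✓ → 49
sensor=X: ✗
sensor=R: ✓ → 94
sensor=G: ✗
sensor=K: ✓ → 100
sensor=W: ✗
sensor=J: ✓ → 15
sensor=T: ✓ → 51
sensor=B: ✓ → 72
battery_sum = 44 + 37 + 49 + 94 + 100 + 15 + 51 + 72 = 462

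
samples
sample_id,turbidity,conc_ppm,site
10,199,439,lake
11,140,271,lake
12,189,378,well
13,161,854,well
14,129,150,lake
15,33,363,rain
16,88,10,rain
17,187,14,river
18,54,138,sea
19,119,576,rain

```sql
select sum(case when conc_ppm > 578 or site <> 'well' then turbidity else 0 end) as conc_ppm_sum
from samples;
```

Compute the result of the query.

1110

sample_id=10: ✓ → 199
sample_id=11: ✓ → 140
sample_id=12: ✗
sample_id=13: ✓ → 161
sample_id=14: ✓ → 129
sample_id=15: ✓ → 33
sample_id=16: ✓ → 88
sample_id=17: ✓ → 187
sample_id=18: ✓ → 54
sample_id=19: ✓ → 119
conc_ppm_sum = 199 + 140 + 161 + 129 + 33 + 88 + 187 + 54 + 119 = 1110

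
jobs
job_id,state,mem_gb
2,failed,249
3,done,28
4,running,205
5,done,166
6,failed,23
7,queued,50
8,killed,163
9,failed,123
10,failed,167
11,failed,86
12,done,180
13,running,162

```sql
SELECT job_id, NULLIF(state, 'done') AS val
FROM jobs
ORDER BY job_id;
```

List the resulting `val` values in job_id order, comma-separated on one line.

failed, NULL, running, NULL, failed, queued, killed, failed, failed, failed, NULL, running

job_id=2: state=failed vs done: differ → failed
job_id=3: state=done vs done: equal → NULL
job_id=4: state=running vs done: differ → running
job_id=5: state=done vs done: equal → NULL
job_id=6: state=failed vs done: differ → failed
job_id=7: state=queued vs done: differ → queued
job_id=8: state=killed vs done: differ → killed
job_id=9: state=failed vs done: differ → failed
job_id=10: state=failed vs done: differ → failed
job_id=11: state=failed vs done: differ → failed
job_id=12: state=done vs done: equal → NULL
job_id=13: state=running vs done: differ → running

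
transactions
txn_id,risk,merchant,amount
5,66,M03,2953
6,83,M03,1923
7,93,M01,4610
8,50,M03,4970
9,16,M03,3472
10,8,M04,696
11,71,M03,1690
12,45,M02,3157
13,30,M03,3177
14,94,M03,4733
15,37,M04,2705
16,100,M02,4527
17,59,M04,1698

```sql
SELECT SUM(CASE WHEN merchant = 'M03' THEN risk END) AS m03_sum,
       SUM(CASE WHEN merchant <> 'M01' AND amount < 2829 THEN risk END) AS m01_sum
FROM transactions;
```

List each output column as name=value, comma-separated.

m03_sum=410, m01_sum=258

[m03_sum: merchant = 'M03']
txn_id=5: ✓ → 66
txn_id=6: ✓ → 83
txn_id=7: ✗
txn_id=8: ✓ → 50
txn_id=9: ✓ → 16
txn_id=10: ✗
txn_id=11: ✓ → 71
txn_id=12: ✗
txn_id=13: ✓ → 30
txn_id=14: ✓ → 94
txn_id=15: ✗
txn_id=16: ✗
txn_id=17: ✗
m03_sum = 66 + 83 + 50 + 16 + 71 + 30 + 94 = 410
—
[m01_sum: merchant <> 'M01' AND amount < 2829]
txn_id=5: ✗
txn_id=6: ✓ → 83
txn_id=7: ✗
txn_id=8: ✗
txn_id=9: ✗
txn_id=10: ✓ → 8
txn_id=11: ✓ → 71
txn_id=12: ✗
txn_id=13: ✗
txn_id=14: ✗
txn_id=15: ✓ → 37
txn_id=16: ✗
txn_id=17: ✓ → 59
m01_sum = 83 + 8 + 71 + 37 + 59 = 258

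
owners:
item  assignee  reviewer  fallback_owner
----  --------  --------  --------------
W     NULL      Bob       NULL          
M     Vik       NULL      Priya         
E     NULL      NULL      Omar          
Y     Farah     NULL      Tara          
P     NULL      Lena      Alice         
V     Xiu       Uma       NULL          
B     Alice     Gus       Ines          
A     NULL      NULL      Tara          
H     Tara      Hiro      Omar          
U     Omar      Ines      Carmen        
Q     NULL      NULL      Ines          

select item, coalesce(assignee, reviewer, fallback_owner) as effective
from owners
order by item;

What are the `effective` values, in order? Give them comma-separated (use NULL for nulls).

item=A: assignee=NULL, reviewer=NULL, fallback_owner=Tara → Tara
item=B: assignee=Alice → Alice
item=E: assignee=NULL, reviewer=NULL, fallback_owner=Omar → Omar
item=H: assignee=Tara → Tara
item=M: assignee=Vik → Vik
item=P: assignee=NULL, reviewer=Lena → Lena
item=Q: assignee=NULL, reviewer=NULL, fallback_owner=Ines → Ines
item=U: assignee=Omar → Omar
item=V: assignee=Xiu → Xiu
item=W: assignee=NULL, reviewer=Bob → Bob
item=Y: assignee=Farah → Farah

Tara, Alice, Omar, Tara, Vik, Lena, Ines, Omar, Xiu, Bob, Farah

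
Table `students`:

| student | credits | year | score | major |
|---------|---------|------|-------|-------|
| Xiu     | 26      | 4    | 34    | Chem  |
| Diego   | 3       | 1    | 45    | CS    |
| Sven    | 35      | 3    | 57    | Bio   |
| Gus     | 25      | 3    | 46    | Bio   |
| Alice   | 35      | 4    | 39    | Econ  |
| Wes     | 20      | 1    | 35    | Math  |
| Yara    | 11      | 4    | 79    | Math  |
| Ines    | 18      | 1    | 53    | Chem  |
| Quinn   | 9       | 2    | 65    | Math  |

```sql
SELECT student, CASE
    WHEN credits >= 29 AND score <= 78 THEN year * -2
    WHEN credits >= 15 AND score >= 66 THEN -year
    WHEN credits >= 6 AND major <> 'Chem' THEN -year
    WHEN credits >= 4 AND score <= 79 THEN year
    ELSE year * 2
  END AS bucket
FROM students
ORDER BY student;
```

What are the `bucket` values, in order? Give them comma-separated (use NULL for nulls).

student=Alice: credits >= 29 AND score <= 78 → -8
student=Diego: ELSE → 2
student=Gus: credits >= 6 AND major <> 'Chem' → -3
student=Ines: credits >= 4 AND score <= 79 → 1
student=Quinn: credits >= 6 AND major <> 'Chem' → -2
student=Sven: credits >= 29 AND score <= 78 → -6
student=Wes: credits >= 6 AND major <> 'Chem' → -1
student=Xiu: credits >= 4 AND score <= 79 → 4
student=Yara: credits >= 6 AND major <> 'Chem' → -4

-8, 2, -3, 1, -2, -6, -1, 4, -4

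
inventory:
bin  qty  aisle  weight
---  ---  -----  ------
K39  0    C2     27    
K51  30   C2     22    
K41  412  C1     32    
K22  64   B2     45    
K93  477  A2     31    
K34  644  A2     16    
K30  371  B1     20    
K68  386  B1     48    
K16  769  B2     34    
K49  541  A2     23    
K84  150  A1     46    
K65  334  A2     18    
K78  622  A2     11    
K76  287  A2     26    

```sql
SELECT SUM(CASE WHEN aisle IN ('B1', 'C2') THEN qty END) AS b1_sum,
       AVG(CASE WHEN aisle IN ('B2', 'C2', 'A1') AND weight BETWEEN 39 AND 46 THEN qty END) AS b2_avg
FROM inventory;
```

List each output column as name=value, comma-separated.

[b1_sum: aisle IN ('B1', 'C2')]
bin=K39: ✓ → 0
bin=K51: ✓ → 30
bin=K41: ✗
bin=K22: ✗
bin=K93: ✗
bin=K34: ✗
bin=K30: ✓ → 371
bin=K68: ✓ → 386
bin=K16: ✗
bin=K49: ✗
bin=K84: ✗
bin=K65: ✗
bin=K78: ✗
bin=K76: ✗
b1_sum = 30 + 371 + 386 = 787
—
[b2_avg: aisle IN ('B2', 'C2', 'A1') AND weight BETWEEN 39 AND 46]
bin=K39: ✗
bin=K51: ✗
bin=K41: ✗
bin=K22: ✓ → 64
bin=K93: ✗
bin=K34: ✗
bin=K30: ✗
bin=K68: ✗
bin=K16: ✗
bin=K49: ✗
bin=K84: ✓ → 150
bin=K65: ✗
bin=K78: ✗
bin=K76: ✗
b2_avg = (64 + 150) / 2 = 107

b1_sum=787, b2_avg=107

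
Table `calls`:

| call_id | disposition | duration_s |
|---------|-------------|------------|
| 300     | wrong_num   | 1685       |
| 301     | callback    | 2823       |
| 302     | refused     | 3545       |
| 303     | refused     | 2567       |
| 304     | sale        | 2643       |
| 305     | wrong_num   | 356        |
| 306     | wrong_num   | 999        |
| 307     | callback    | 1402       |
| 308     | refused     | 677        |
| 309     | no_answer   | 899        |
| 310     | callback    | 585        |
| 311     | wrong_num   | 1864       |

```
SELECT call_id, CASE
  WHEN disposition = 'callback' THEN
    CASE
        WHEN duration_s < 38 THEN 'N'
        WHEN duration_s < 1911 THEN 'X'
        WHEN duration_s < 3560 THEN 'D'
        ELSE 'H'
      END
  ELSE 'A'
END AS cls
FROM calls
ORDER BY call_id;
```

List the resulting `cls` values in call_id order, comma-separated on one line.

call_id=300: disposition='wrong_num' → outer ELSE → A
call_id=301: disposition='callback' → inner[duration_s < 3560] → D
call_id=302: disposition='refused' → outer ELSE → A
call_id=303: disposition='refused' → outer ELSE → A
call_id=304: disposition='sale' → outer ELSE → A
call_id=305: disposition='wrong_num' → outer ELSE → A
call_id=306: disposition='wrong_num' → outer ELSE → A
call_id=307: disposition='callback' → inner[duration_s < 1911] → X
call_id=308: disposition='refused' → outer ELSE → A
call_id=309: disposition='no_answer' → outer ELSE → A
call_id=310: disposition='callback' → inner[duration_s < 1911] → X
call_id=311: disposition='wrong_num' → outer ELSE → A

A, D, A, A, A, A, A, X, A, A, X, A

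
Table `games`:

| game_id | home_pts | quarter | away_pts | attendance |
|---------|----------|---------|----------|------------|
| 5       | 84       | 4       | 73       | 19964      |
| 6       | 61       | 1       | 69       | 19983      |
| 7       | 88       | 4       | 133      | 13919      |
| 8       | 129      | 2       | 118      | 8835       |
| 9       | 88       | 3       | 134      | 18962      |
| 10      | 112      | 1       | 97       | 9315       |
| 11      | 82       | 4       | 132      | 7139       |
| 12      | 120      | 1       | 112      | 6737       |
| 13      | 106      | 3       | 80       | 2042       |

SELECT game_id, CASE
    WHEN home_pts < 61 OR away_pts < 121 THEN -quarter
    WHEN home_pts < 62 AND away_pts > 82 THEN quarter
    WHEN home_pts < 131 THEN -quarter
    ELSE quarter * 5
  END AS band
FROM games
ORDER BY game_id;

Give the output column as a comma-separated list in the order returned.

game_id=5: home_pts < 61 OR away_pts < 121 → -4
game_id=6: home_pts < 61 OR away_pts < 121 → -1
game_id=7: home_pts < 131 → -4
game_id=8: home_pts < 61 OR away_pts < 121 → -2
game_id=9: home_pts < 131 → -3
game_id=10: home_pts < 61 OR away_pts < 121 → -1
game_id=11: home_pts < 131 → -4
game_id=12: home_pts < 61 OR away_pts < 121 → -1
game_id=13: home_pts < 61 OR away_pts < 121 → -3

-4, -1, -4, -2, -3, -1, -4, -1, -3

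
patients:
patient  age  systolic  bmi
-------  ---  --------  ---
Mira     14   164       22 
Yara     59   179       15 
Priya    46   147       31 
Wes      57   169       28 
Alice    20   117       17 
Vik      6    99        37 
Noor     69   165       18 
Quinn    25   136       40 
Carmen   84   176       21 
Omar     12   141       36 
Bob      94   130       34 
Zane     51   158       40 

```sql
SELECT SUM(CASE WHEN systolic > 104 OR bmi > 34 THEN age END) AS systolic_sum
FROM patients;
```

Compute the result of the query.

patient=Mira: ✓ → 14
patient=Yara: ✓ → 59
patient=Priya: ✓ → 46
patient=Wes: ✓ → 57
patient=Alice: ✓ → 20
patient=Vik: ✓ → 6
patient=Noor: ✓ → 69
patient=Quinn: ✓ → 25
patient=Carmen: ✓ → 84
patient=Omar: ✓ → 12
patient=Bob: ✓ → 94
patient=Zane: ✓ → 51
systolic_sum = 14 + 59 + 46 + 57 + 20 + 6 + 69 + 25 + 84 + 12 + 94 + 51 = 537

537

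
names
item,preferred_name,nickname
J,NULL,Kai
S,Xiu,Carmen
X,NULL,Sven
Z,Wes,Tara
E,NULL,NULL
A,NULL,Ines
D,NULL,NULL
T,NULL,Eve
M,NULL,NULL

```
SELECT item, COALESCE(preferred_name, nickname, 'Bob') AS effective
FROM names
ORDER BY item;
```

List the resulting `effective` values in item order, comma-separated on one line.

item=A: preferred_name=NULL, nickname=Ines → Ines
item=D: preferred_name=NULL, nickname=NULL, → literal Bob → Bob
item=E: preferred_name=NULL, nickname=NULL, → literal Bob → Bob
item=J: preferred_name=NULL, nickname=Kai → Kai
item=M: preferred_name=NULL, nickname=NULL, → literal Bob → Bob
item=S: preferred_name=Xiu → Xiu
item=T: preferred_name=NULL, nickname=Eve → Eve
item=X: preferred_name=NULL, nickname=Sven → Sven
item=Z: preferred_name=Wes → Wes

Ines, Bob, Bob, Kai, Bob, Xiu, Eve, Sven, Wes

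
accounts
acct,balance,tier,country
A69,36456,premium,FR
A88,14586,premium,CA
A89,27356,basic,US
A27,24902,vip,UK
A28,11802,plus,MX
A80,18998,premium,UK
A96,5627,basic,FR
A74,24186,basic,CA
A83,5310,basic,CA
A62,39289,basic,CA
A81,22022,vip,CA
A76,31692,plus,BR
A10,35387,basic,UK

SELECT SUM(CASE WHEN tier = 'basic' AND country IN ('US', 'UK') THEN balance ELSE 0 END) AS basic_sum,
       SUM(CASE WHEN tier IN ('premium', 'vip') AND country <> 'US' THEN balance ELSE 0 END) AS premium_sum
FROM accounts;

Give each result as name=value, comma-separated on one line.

[basic_sum: tier = 'basic' AND country IN ('US', 'UK')]
acct=A69: ✗
acct=A88: ✗
acct=A89: ✓ → 27356
acct=A27: ✗
acct=A28: ✗
acct=A80: ✗
acct=A96: ✗
acct=A74: ✗
acct=A83: ✗
acct=A62: ✗
acct=A81: ✗
acct=A76: ✗
acct=A10: ✓ → 35387
basic_sum = 27356 + 35387 = 62743
—
[premium_sum: tier IN ('premium', 'vip') AND country <> 'US']
acct=A69: ✓ → 36456
acct=A88: ✓ → 14586
acct=A89: ✗
acct=A27: ✓ → 24902
acct=A28: ✗
acct=A80: ✓ → 18998
acct=A96: ✗
acct=A74: ✗
acct=A83: ✗
acct=A62: ✗
acct=A81: ✓ → 22022
acct=A76: ✗
acct=A10: ✗
premium_sum = 36456 + 14586 + 24902 + 18998 + 22022 = 116964

basic_sum=62743, premium_sum=116964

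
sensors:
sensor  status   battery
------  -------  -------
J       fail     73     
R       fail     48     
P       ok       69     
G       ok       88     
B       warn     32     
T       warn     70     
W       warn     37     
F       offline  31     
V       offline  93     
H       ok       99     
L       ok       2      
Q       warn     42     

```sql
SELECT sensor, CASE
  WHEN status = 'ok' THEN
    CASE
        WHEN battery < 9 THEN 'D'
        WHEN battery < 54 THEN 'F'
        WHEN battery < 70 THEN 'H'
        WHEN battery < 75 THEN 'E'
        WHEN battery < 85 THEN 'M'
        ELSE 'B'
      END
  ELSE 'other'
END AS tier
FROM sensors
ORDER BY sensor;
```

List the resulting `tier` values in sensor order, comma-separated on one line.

sensor=B: status='warn' → outer ELSE → other
sensor=F: status='offline' → outer ELSE → other
sensor=G: status='ok' → inner[ELSE] → B
sensor=H: status='ok' → inner[ELSE] → B
sensor=J: status='fail' → outer ELSE → other
sensor=L: status='ok' → inner[battery < 9] → D
sensor=P: status='ok' → inner[battery < 70] → H
sensor=Q: status='warn' → outer ELSE → other
sensor=R: status='fail' → outer ELSE → other
sensor=T: status='warn' → outer ELSE → other
sensor=V: status='offline' → outer ELSE → other
sensor=W: status='warn' → outer ELSE → other

other, other, B, B, other, D, H, other, other, other, other, other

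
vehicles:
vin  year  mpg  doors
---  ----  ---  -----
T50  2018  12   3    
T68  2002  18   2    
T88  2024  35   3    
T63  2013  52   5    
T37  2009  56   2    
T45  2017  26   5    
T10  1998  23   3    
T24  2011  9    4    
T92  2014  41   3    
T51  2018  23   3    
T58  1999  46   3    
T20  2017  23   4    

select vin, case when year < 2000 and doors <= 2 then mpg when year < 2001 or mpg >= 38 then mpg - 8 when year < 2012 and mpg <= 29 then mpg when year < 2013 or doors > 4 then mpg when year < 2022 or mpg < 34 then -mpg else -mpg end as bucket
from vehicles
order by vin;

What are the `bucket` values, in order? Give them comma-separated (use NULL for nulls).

vin=T10: year < 2001 or mpg >= 38 → 15
vin=T20: year < 2022 or mpg < 34 → -23
vin=T24: year < 2012 and mpg <= 29 → 9
vin=T37: year < 2001 or mpg >= 38 → 48
vin=T45: year < 2013 or doors > 4 → 26
vin=T50: year < 2022 or mpg < 34 → -12
vin=T51: year < 2022 or mpg < 34 → -23
vin=T58: year < 2001 or mpg >= 38 → 38
vin=T63: year < 2001 or mpg >= 38 → 44
vin=T68: year < 2012 and mpg <= 29 → 18
vin=T88: ELSE → -35
vin=T92: year < 2001 or mpg >= 38 → 33

15, -23, 9, 48, 26, -12, -23, 38, 44, 18, -35, 33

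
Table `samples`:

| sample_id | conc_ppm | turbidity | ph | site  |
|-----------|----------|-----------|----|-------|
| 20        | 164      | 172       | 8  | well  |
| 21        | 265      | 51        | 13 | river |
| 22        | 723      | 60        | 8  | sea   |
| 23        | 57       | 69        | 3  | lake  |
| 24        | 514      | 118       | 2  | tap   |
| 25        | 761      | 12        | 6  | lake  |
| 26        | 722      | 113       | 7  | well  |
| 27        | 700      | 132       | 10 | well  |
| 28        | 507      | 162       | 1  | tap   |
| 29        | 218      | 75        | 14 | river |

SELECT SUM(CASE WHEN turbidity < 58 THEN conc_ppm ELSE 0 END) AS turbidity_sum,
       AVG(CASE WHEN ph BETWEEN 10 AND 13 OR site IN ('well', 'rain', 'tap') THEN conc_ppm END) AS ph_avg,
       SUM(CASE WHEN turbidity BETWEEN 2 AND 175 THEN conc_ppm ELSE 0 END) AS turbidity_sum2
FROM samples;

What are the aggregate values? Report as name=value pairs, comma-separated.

turbidity_sum=1026, ph_avg=478.6666666667, turbidity_sum2=4631

[turbidity_sum: turbidity < 58]
sample_id=20: ✗
sample_id=21: ✓ → 265
sample_id=22: ✗
sample_id=23: ✗
sample_id=24: ✗
sample_id=25: ✓ → 761
sample_id=26: ✗
sample_id=27: ✗
sample_id=28: ✗
sample_id=29: ✗
turbidity_sum = 265 + 761 = 1026
—
[ph_avg: ph BETWEEN 10 AND 13 OR site IN ('well', 'rain', 'tap')]
sample_id=20: ✓ → 164
sample_id=21: ✓ → 265
sample_id=22: ✗
sample_id=23: ✗
sample_id=24: ✓ → 514
sample_id=25: ✗
sample_id=26: ✓ → 722
sample_id=27: ✓ → 700
sample_id=28: ✓ → 507
sample_id=29: ✗
ph_avg = (164 + 265 + 514 + 722 + 700 + 507) / 6 = 478.6666666667
—
[turbidity_sum2: turbidity BETWEEN 2 AND 175]
sample_id=20: ✓ → 164
sample_id=21: ✓ → 265
sample_id=22: ✓ → 723
sample_id=23: ✓ → 57
sample_id=24: ✓ → 514
sample_id=25: ✓ → 761
sample_id=26: ✓ → 722
sample_id=27: ✓ → 700
sample_id=28: ✓ → 507
sample_id=29: ✓ → 218
turbidity_sum2 = 164 + 265 + 723 + 57 + 514 + 761 + 722 + 700 + 507 + 218 = 4631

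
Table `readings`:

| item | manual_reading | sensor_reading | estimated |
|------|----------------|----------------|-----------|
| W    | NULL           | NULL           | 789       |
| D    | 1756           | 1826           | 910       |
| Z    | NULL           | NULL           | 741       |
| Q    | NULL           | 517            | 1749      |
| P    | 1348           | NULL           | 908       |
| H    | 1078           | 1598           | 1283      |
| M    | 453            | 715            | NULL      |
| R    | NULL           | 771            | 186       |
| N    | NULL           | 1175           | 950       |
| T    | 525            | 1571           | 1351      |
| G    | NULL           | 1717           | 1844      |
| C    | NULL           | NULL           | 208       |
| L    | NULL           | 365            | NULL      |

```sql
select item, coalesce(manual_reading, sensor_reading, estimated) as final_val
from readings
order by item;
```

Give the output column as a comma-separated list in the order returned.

208, 1756, 1717, 1078, 365, 453, 1175, 1348, 517, 771, 525, 789, 741

item=C: manual_reading=NULL, sensor_reading=NULL, estimated=208 → 208
item=D: manual_reading=1756 → 1756
item=G: manual_reading=NULL, sensor_reading=1717 → 1717
item=H: manual_reading=1078 → 1078
item=L: manual_reading=NULL, sensor_reading=365 → 365
item=M: manual_reading=453 → 453
item=N: manual_reading=NULL, sensor_reading=1175 → 1175
item=P: manual_reading=1348 → 1348
item=Q: manual_reading=NULL, sensor_reading=517 → 517
item=R: manual_reading=NULL, sensor_reading=771 → 771
item=T: manual_reading=525 → 525
item=W: manual_reading=NULL, sensor_reading=NULL, estimated=789 → 789
item=Z: manual_reading=NULL, sensor_reading=NULL, estimated=741 → 741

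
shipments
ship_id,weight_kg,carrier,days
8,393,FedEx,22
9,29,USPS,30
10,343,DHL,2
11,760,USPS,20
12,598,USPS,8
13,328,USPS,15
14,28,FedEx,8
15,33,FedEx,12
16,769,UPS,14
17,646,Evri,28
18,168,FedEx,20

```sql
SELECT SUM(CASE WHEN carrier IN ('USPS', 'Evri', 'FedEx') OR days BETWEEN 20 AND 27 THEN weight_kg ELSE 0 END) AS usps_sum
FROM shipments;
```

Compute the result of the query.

2983

ship_id=8: ✓ → 393
ship_id=9: ✓ → 29
ship_id=10: ✗
ship_id=11: ✓ → 760
ship_id=12: ✓ → 598
ship_id=13: ✓ → 328
ship_id=14: ✓ → 28
ship_id=15: ✓ → 33
ship_id=16: ✗
ship_id=17: ✓ → 646
ship_id=18: ✓ → 168
usps_sum = 393 + 29 + 760 + 598 + 328 + 28 + 33 + 646 + 168 = 2983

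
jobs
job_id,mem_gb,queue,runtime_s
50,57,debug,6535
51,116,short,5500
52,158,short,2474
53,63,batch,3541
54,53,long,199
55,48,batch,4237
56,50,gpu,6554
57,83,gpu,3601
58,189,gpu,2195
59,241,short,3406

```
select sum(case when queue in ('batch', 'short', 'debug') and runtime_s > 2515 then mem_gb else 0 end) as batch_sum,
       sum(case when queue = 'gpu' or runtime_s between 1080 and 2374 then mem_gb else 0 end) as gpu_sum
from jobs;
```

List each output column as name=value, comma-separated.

batch_sum=525, gpu_sum=322

[batch_sum: queue in ('batch', 'short', 'debug') and runtime_s > 2515]
job_id=50: ✓ → 57
job_id=51: ✓ → 116
job_id=52: ✗
job_id=53: ✓ → 63
job_id=54: ✗
job_id=55: ✓ → 48
job_id=56: ✗
job_id=57: ✗
job_id=58: ✗
job_id=59: ✓ → 241
batch_sum = 57 + 116 + 63 + 48 + 241 = 525
—
[gpu_sum: queue = 'gpu' or runtime_s between 1080 and 2374]
job_id=50: ✗
job_id=51: ✗
job_id=52: ✗
job_id=53: ✗
job_id=54: ✗
job_id=55: ✗
job_id=56: ✓ → 50
job_id=57: ✓ → 83
job_id=58: ✓ → 189
job_id=59: ✗
gpu_sum = 50 + 83 + 189 = 322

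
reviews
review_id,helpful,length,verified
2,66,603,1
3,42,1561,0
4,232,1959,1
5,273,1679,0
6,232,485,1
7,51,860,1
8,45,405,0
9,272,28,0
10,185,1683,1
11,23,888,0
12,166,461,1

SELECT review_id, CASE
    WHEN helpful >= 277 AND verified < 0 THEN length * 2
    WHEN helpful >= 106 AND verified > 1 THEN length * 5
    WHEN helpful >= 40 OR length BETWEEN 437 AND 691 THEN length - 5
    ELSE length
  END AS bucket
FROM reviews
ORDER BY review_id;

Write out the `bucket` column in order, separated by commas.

review_id=2: helpful >= 40 OR length BETWEEN 437 AND 691 → 598
review_id=3: helpful >= 40 OR length BETWEEN 437 AND 691 → 1556
review_id=4: helpful >= 40 OR length BETWEEN 437 AND 691 → 1954
review_id=5: helpful >= 40 OR length BETWEEN 437 AND 691 → 1674
review_id=6: helpful >= 40 OR length BETWEEN 437 AND 691 → 480
review_id=7: helpful >= 40 OR length BETWEEN 437 AND 691 → 855
review_id=8: helpful >= 40 OR length BETWEEN 437 AND 691 → 400
review_id=9: helpful >= 40 OR length BETWEEN 437 AND 691 → 23
review_id=10: helpful >= 40 OR length BETWEEN 437 AND 691 → 1678
review_id=11: ELSE → 888
review_id=12: helpful >= 40 OR length BETWEEN 437 AND 691 → 456

598, 1556, 1954, 1674, 480, 855, 400, 23, 1678, 888, 456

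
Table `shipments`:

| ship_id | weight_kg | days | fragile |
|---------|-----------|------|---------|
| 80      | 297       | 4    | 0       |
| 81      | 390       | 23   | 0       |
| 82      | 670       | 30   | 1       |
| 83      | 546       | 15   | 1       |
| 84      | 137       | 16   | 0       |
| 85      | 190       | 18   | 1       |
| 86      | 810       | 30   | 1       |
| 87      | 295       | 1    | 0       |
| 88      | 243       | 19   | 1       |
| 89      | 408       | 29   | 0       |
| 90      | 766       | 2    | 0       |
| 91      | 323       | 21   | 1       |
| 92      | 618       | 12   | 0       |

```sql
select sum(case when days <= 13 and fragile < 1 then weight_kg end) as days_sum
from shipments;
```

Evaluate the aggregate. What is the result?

ship_id=80: ✓ → 297
ship_id=81: ✗
ship_id=82: ✗
ship_id=83: ✗
ship_id=84: ✗
ship_id=85: ✗
ship_id=86: ✗
ship_id=87: ✓ → 295
ship_id=88: ✗
ship_id=89: ✗
ship_id=90: ✓ → 766
ship_id=91: ✗
ship_id=92: ✓ → 618
days_sum = 297 + 295 + 766 + 618 = 1976

1976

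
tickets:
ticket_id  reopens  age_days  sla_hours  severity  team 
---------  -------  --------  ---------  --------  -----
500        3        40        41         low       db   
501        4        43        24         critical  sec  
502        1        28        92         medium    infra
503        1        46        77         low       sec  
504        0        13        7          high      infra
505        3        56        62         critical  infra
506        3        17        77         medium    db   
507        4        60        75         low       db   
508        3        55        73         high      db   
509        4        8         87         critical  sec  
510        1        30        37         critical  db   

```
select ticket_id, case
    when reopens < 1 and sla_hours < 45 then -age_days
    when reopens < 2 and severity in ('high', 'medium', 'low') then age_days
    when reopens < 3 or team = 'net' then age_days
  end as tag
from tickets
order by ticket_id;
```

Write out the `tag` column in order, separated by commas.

NULL, NULL, 28, 46, -13, NULL, NULL, NULL, NULL, NULL, 30

ticket_id=500: (no match → NULL) → NULL
ticket_id=501: (no match → NULL) → NULL
ticket_id=502: reopens < 2 and severity in ('high', 'medium', 'low') → 28
ticket_id=503: reopens < 2 and severity in ('high', 'medium', 'low') → 46
ticket_id=504: reopens < 1 and sla_hours < 45 → -13
ticket_id=505: (no match → NULL) → NULL
ticket_id=506: (no match → NULL) → NULL
ticket_id=507: (no match → NULL) → NULL
ticket_id=508: (no match → NULL) → NULL
ticket_id=509: (no match → NULL) → NULL
ticket_id=510: reopens < 3 or team = 'net' → 30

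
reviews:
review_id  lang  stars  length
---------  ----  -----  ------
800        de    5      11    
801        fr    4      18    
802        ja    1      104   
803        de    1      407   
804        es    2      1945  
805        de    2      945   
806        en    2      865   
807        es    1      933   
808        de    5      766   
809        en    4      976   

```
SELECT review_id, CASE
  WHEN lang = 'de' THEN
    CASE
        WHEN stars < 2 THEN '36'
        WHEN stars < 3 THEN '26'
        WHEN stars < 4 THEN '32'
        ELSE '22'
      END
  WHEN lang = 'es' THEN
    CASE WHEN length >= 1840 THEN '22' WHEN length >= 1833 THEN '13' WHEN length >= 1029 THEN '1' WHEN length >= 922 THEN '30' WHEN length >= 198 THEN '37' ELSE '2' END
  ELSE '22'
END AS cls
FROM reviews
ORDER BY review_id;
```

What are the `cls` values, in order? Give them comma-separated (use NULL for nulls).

22, 22, 22, 36, 22, 26, 22, 30, 22, 22

review_id=800: lang='de' → inner[ELSE] → 22
review_id=801: lang='fr' → outer ELSE → 22
review_id=802: lang='ja' → outer ELSE → 22
review_id=803: lang='de' → inner[stars < 2] → 36
review_id=804: lang='es' → inner[length >= 1840] → 22
review_id=805: lang='de' → inner[stars < 3] → 26
review_id=806: lang='en' → outer ELSE → 22
review_id=807: lang='es' → inner[length >= 922] → 30
review_id=808: lang='de' → inner[ELSE] → 22
review_id=809: lang='en' → outer ELSE → 22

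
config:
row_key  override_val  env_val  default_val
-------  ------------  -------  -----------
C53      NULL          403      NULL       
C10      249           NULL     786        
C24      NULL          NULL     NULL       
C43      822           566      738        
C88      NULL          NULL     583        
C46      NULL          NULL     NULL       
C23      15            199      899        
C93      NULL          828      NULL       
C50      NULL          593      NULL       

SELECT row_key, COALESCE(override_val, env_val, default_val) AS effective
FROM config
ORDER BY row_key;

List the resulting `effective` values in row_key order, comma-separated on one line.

249, 15, NULL, 822, NULL, 593, 403, 583, 828

row_key=C10: override_val=249 → 249
row_key=C23: override_val=15 → 15
row_key=C24: override_val=NULL, env_val=NULL, default_val=NULL (all NULL) → NULL
row_key=C43: override_val=822 → 822
row_key=C46: override_val=NULL, env_val=NULL, default_val=NULL (all NULL) → NULL
row_key=C50: override_val=NULL, env_val=593 → 593
row_key=C53: override_val=NULL, env_val=403 → 403
row_key=C88: override_val=NULL, env_val=NULL, default_val=583 → 583
row_key=C93: override_val=NULL, env_val=828 → 828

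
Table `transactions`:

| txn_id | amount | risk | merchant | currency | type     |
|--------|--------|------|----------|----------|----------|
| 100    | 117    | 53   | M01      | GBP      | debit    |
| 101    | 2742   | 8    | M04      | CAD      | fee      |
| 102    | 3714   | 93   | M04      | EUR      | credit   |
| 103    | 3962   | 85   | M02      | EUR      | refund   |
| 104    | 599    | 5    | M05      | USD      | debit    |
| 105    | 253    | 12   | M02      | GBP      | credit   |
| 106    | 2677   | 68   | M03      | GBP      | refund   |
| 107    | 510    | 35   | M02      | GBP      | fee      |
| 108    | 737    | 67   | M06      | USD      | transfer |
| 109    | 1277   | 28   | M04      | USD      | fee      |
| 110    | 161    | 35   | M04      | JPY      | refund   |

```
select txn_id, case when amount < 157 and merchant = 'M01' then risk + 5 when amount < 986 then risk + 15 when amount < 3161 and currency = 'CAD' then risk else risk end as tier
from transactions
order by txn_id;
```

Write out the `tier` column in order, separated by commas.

txn_id=100: amount < 157 and merchant = 'M01' → 58
txn_id=101: amount < 3161 and currency = 'CAD' → 8
txn_id=102: ELSE → 93
txn_id=103: ELSE → 85
txn_id=104: amount < 986 → 20
txn_id=105: amount < 986 → 27
txn_id=106: ELSE → 68
txn_id=107: amount < 986 → 50
txn_id=108: amount < 986 → 82
txn_id=109: ELSE → 28
txn_id=110: amount < 986 → 50

58, 8, 93, 85, 20, 27, 68, 50, 82, 28, 50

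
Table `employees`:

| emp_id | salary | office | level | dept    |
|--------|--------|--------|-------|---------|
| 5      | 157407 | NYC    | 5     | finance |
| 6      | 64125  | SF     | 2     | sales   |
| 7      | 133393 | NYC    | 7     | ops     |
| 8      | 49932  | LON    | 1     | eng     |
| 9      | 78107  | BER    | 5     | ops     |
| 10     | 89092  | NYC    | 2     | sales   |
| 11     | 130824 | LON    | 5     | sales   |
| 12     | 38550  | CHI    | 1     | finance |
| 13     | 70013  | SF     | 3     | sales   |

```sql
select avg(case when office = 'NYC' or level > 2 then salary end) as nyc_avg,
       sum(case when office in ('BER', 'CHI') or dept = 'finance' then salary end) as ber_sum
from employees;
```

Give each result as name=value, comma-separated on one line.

[nyc_avg: office = 'NYC' or level > 2]
emp_id=5: ✓ → 157407
emp_id=6: ✗
emp_id=7: ✓ → 133393
emp_id=8: ✗
emp_id=9: ✓ → 78107
emp_id=10: ✓ → 89092
emp_id=11: ✓ → 130824
emp_id=12: ✗
emp_id=13: ✓ → 70013
nyc_avg = (157407 + 133393 + 78107 + 89092 + 130824 + 70013) / 6 = 109806
—
[ber_sum: office in ('BER', 'CHI') or dept = 'finance']
emp_id=5: ✓ → 157407
emp_id=6: ✗
emp_id=7: ✗
emp_id=8: ✗
emp_id=9: ✓ → 78107
emp_id=10: ✗
emp_id=11: ✗
emp_id=12: ✓ → 38550
emp_id=13: ✗
ber_sum = 157407 + 78107 + 38550 = 274064

nyc_avg=109806, ber_sum=274064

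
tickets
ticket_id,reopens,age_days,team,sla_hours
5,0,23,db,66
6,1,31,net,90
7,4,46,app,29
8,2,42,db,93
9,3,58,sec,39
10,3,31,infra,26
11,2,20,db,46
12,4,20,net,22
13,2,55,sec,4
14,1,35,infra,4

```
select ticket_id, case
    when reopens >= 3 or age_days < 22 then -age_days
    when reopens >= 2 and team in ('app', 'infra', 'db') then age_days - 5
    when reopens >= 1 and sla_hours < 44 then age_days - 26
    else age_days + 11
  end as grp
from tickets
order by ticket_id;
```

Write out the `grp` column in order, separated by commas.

ticket_id=5: ELSE → 34
ticket_id=6: ELSE → 42
ticket_id=7: reopens >= 3 or age_days < 22 → -46
ticket_id=8: reopens >= 2 and team in ('app', 'infra', 'db') → 37
ticket_id=9: reopens >= 3 or age_days < 22 → -58
ticket_id=10: reopens >= 3 or age_days < 22 → -31
ticket_id=11: reopens >= 3 or age_days < 22 → -20
ticket_id=12: reopens >= 3 or age_days < 22 → -20
ticket_id=13: reopens >= 1 and sla_hours < 44 → 29
ticket_id=14: reopens >= 1 and sla_hours < 44 → 9

34, 42, -46, 37, -58, -31, -20, -20, 29, 9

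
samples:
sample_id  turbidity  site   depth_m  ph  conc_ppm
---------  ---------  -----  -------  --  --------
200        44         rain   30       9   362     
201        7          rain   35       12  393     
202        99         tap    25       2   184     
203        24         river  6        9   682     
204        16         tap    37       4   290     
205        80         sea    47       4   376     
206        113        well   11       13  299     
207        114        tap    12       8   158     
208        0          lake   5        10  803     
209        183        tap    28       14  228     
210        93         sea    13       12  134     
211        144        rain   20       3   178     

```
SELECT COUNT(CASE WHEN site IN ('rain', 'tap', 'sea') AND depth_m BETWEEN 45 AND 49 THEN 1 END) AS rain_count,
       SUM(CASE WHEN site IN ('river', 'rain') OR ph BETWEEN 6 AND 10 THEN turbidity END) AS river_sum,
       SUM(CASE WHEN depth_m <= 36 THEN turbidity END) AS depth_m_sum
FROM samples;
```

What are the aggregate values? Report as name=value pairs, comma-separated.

rain_count=1, river_sum=333, depth_m_sum=821

[rain_count: site IN ('rain', 'tap', 'sea') AND depth_m BETWEEN 45 AND 49]
sample_id=200: ✗
sample_id=201: ✗
sample_id=202: ✗
sample_id=203: ✗
sample_id=204: ✗
sample_id=205: ✓ → 1
sample_id=206: ✗
sample_id=207: ✗
sample_id=208: ✗
sample_id=209: ✗
sample_id=210: ✗
sample_id=211: ✗
rain_count = COUNT(1) = 1
—
[river_sum: site IN ('river', 'rain') OR ph BETWEEN 6 AND 10]
sample_id=200: ✓ → 44
sample_id=201: ✓ → 7
sample_id=202: ✗
sample_id=203: ✓ → 24
sample_id=204: ✗
sample_id=205: ✗
sample_id=206: ✗
sample_id=207: ✓ → 114
sample_id=208: ✓ → 0
sample_id=209: ✗
sample_id=210: ✗
sample_id=211: ✓ → 144
river_sum = 44 + 7 + 24 + 114 + 144 = 333
—
[depth_m_sum: depth_m <= 36]
sample_id=200: ✓ → 44
sample_id=201: ✓ → 7
sample_id=202: ✓ → 99
sample_id=203: ✓ → 24
sample_id=204: ✗
sample_id=205: ✗
sample_id=206: ✓ → 113
sample_id=207: ✓ → 114
sample_id=208: ✓ → 0
sample_id=209: ✓ → 183
sample_id=210: ✓ → 93
sample_id=211: ✓ → 144
depth_m_sum = 44 + 7 + 99 + 24 + 113 + 114 + 183 + 93 + 144 = 821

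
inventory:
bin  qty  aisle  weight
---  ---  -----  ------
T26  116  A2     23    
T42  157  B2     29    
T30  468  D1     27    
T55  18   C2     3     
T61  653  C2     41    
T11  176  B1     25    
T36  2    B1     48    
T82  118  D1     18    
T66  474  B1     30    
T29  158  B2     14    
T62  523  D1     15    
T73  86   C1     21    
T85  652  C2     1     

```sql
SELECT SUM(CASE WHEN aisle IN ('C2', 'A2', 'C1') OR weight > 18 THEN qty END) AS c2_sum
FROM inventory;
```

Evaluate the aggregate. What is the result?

2802

bin=T26: ✓ → 116
bin=T42: ✓ → 157
bin=T30: ✓ → 468
bin=T55: ✓ → 18
bin=T61: ✓ → 653
bin=T11: ✓ → 176
bin=T36: ✓ → 2
bin=T82: ✗
bin=T66: ✓ → 474
bin=T29: ✗
bin=T62: ✗
bin=T73: ✓ → 86
bin=T85: ✓ → 652
c2_sum = 116 + 157 + 468 + 18 + 653 + 176 + 2 + 474 + 86 + 652 = 2802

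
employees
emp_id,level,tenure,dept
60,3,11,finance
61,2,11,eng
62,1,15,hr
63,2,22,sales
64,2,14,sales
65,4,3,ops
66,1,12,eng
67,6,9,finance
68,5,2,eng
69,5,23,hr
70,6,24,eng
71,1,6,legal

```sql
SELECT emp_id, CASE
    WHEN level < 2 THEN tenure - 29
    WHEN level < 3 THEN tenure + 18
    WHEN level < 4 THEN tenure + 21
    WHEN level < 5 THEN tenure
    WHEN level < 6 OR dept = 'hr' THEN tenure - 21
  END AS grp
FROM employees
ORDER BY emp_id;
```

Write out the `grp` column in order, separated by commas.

32, 29, -14, 40, 32, 3, -17, NULL, -19, 2, NULL, -23

emp_id=60: level < 4 → 32
emp_id=61: level < 3 → 29
emp_id=62: level < 2 → -14
emp_id=63: level < 3 → 40
emp_id=64: level < 3 → 32
emp_id=65: level < 5 → 3
emp_id=66: level < 2 → -17
emp_id=67: (no match → NULL) → NULL
emp_id=68: level < 6 OR dept = 'hr' → -19
emp_id=69: level < 6 OR dept = 'hr' → 2
emp_id=70: (no match → NULL) → NULL
emp_id=71: level < 2 → -23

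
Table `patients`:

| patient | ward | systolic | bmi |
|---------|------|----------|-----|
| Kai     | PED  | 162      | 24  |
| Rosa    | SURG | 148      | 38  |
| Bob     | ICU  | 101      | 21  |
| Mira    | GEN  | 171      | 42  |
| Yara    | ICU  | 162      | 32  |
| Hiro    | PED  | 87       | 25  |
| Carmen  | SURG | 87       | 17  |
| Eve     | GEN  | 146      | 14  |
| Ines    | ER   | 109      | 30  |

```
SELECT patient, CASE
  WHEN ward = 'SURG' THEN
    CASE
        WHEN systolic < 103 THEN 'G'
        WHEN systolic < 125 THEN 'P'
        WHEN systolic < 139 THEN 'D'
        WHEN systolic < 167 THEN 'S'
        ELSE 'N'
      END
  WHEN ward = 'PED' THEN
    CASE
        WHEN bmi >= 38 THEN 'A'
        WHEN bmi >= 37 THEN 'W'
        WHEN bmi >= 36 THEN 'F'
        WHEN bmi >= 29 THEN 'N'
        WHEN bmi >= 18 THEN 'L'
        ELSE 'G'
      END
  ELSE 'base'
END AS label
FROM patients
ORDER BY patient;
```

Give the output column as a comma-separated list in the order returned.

base, G, base, L, base, L, base, S, base

patient=Bob: ward='ICU' → outer ELSE → base
patient=Carmen: ward='SURG' → inner[systolic < 103] → G
patient=Eve: ward='GEN' → outer ELSE → base
patient=Hiro: ward='PED' → inner[bmi >= 18] → L
patient=Ines: ward='ER' → outer ELSE → base
patient=Kai: ward='PED' → inner[bmi >= 18] → L
patient=Mira: ward='GEN' → outer ELSE → base
patient=Rosa: ward='SURG' → inner[systolic < 167] → S
patient=Yara: ward='ICU' → outer ELSE → base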